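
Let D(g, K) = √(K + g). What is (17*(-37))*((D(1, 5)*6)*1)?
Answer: -3774*√6 ≈ -9244.4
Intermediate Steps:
(17*(-37))*((D(1, 5)*6)*1) = (17*(-37))*((√(5 + 1)*6)*1) = -629*√6*6 = -629*6*√6 = -3774*√6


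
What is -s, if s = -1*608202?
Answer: 608202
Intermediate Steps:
s = -608202
-s = -1*(-608202) = 608202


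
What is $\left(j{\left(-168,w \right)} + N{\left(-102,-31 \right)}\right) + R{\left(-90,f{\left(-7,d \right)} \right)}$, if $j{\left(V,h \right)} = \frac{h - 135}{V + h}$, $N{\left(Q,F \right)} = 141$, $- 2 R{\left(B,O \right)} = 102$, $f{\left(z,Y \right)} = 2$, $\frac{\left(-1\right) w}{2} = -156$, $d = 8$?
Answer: $\frac{4379}{48} \approx 91.229$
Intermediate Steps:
$w = 312$ ($w = \left(-2\right) \left(-156\right) = 312$)
$R{\left(B,O \right)} = -51$ ($R{\left(B,O \right)} = \left(- \frac{1}{2}\right) 102 = -51$)
$j{\left(V,h \right)} = \frac{-135 + h}{V + h}$
$\left(j{\left(-168,w \right)} + N{\left(-102,-31 \right)}\right) + R{\left(-90,f{\left(-7,d \right)} \right)} = \left(\frac{-135 + 312}{-168 + 312} + 141\right) - 51 = \left(\frac{1}{144} \cdot 177 + 141\right) - 51 = \left(\frac{59}{48} + 141\right) - 51 = \frac{6827}{48} - 51 = \frac{4379}{48}$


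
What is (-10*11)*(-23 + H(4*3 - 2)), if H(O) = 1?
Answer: 2420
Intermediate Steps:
(-10*11)*(-23 + H(4*3 - 2)) = (-10*11)*(-23 + 1) = -110*(-22) = 2420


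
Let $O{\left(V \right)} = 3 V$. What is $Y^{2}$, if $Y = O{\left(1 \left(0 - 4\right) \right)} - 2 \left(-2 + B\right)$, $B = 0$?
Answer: $64$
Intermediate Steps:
$Y = -8$ ($Y = 3 \cdot 1 \left(0 - 4\right) - 2 \left(-2 + 0\right) = 3 \cdot 1 \left(-4\right) - 2 \left(-2\right) = 3 \left(-4\right) - -4 = -12 + 4 = -8$)
$Y^{2} = \left(-8\right)^{2} = 64$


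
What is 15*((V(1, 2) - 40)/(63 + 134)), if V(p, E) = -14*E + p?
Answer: -1005/197 ≈ -5.1015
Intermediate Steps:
V(p, E) = p - 14*E
15*((V(1, 2) - 40)/(63 + 134)) = 15*(((1 - 14*2) - 40)/(63 + 134)) = 15*(((1 - 28) - 40)/197) = 15*((-27 - 40)*(1/197)) = 15*(-67*1/197) = 15*(-67/197) = -1005/197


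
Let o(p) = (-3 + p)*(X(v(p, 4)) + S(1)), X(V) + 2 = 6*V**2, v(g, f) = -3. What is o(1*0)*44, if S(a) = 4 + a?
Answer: -7524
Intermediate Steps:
X(V) = -2 + 6*V**2
o(p) = -171 + 57*p (o(p) = (-3 + p)*((-2 + 6*(-3)**2) + (4 + 1)) = (-3 + p)*((-2 + 6*9) + 5) = (-3 + p)*((-2 + 54) + 5) = (-3 + p)*(52 + 5) = (-3 + p)*57 = -171 + 57*p)
o(1*0)*44 = (-171 + 57*(1*0))*44 = (-171 + 57*0)*44 = (-171 + 0)*44 = -171*44 = -7524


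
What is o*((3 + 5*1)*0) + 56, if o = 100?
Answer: 56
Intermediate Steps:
o*((3 + 5*1)*0) + 56 = 100*((3 + 5*1)*0) + 56 = 100*((3 + 5)*0) + 56 = 100*(8*0) + 56 = 100*0 + 56 = 0 + 56 = 56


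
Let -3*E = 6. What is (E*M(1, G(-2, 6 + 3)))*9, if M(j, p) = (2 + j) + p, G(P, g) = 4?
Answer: -126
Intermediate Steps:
M(j, p) = 2 + j + p
E = -2 (E = -⅓*6 = -2)
(E*M(1, G(-2, 6 + 3)))*9 = -2*(2 + 1 + 4)*9 = -2*7*9 = -14*9 = -126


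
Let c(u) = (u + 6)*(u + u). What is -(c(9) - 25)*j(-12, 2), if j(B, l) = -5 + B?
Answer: 4165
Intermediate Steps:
c(u) = 2*u*(6 + u) (c(u) = (6 + u)*(2*u) = 2*u*(6 + u))
-(c(9) - 25)*j(-12, 2) = -(2*9*(6 + 9) - 25)*(-5 - 12) = -(2*9*15 - 25)*(-17) = -(270 - 25)*(-17) = -245*(-17) = -1*(-4165) = 4165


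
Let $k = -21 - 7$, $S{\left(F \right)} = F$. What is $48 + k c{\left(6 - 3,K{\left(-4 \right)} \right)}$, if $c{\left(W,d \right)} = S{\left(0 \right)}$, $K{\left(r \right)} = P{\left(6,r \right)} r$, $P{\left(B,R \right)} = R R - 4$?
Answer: $48$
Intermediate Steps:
$P{\left(B,R \right)} = -4 + R^{2}$ ($P{\left(B,R \right)} = R^{2} - 4 = -4 + R^{2}$)
$K{\left(r \right)} = r \left(-4 + r^{2}\right)$ ($K{\left(r \right)} = \left(-4 + r^{2}\right) r = r \left(-4 + r^{2}\right)$)
$c{\left(W,d \right)} = 0$
$k = -28$
$48 + k c{\left(6 - 3,K{\left(-4 \right)} \right)} = 48 - 0 = 48 + 0 = 48$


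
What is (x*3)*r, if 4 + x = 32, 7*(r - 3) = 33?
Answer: 648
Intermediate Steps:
r = 54/7 (r = 3 + (⅐)*33 = 3 + 33/7 = 54/7 ≈ 7.7143)
x = 28 (x = -4 + 32 = 28)
(x*3)*r = (28*3)*(54/7) = 84*(54/7) = 648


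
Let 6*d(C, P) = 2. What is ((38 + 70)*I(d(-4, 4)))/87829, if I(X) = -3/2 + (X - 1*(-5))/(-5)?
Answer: -198/62735 ≈ -0.0031561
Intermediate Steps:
d(C, P) = 1/3 (d(C, P) = (1/6)*2 = 1/3)
I(X) = -5/2 - X/5 (I(X) = -3*1/2 + (X + 5)*(-1/5) = -3/2 + (5 + X)*(-1/5) = -3/2 + (-1 - X/5) = -5/2 - X/5)
((38 + 70)*I(d(-4, 4)))/87829 = ((38 + 70)*(-5/2 - 1/5*1/3))/87829 = (108*(-5/2 - 1/15))*(1/87829) = (108*(-77/30))*(1/87829) = -1386/5*1/87829 = -198/62735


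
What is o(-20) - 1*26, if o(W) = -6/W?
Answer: -257/10 ≈ -25.700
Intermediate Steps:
o(-20) - 1*26 = -6/(-20) - 1*26 = -6*(-1/20) - 26 = 3/10 - 26 = -257/10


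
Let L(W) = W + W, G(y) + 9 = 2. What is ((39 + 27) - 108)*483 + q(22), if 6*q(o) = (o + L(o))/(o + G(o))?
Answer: -304279/15 ≈ -20285.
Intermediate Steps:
G(y) = -7 (G(y) = -9 + 2 = -7)
L(W) = 2*W
q(o) = o/(2*(-7 + o)) (q(o) = ((o + 2*o)/(o - 7))/6 = ((3*o)/(-7 + o))/6 = (3*o/(-7 + o))/6 = o/(2*(-7 + o)))
((39 + 27) - 108)*483 + q(22) = ((39 + 27) - 108)*483 + (½)*22/(-7 + 22) = (66 - 108)*483 + (½)*22/15 = -42*483 + (½)*22*(1/15) = -20286 + 11/15 = -304279/15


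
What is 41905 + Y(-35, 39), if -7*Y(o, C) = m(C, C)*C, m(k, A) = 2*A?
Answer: 290293/7 ≈ 41470.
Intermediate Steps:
Y(o, C) = -2*C²/7 (Y(o, C) = -2*C*C/7 = -2*C²/7)
41905 + Y(-35, 39) = 41905 - 2/7*39² = 41905 - 2/7*1521 = 41905 - 3042/7 = 290293/7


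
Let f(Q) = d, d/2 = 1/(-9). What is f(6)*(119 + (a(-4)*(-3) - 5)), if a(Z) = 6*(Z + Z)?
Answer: -172/3 ≈ -57.333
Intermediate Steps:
a(Z) = 12*Z (a(Z) = 6*(2*Z) = 12*Z)
d = -2/9 (d = 2/(-9) = 2*(-⅑) = -2/9 ≈ -0.22222)
f(Q) = -2/9
f(6)*(119 + (a(-4)*(-3) - 5)) = -2*(119 + ((12*(-4))*(-3) - 5))/9 = -2*(119 + (-48*(-3) - 5))/9 = -2*(119 + (144 - 5))/9 = -2*(119 + 139)/9 = -2/9*258 = -172/3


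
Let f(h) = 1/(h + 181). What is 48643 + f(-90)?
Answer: 4426514/91 ≈ 48643.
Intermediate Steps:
f(h) = 1/(181 + h)
48643 + f(-90) = 48643 + 1/(181 - 90) = 48643 + 1/91 = 4426514/91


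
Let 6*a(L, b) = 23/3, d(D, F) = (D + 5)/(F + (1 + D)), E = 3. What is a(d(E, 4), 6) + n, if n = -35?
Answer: -607/18 ≈ -33.722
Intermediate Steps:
d(D, F) = (5 + D)/(1 + D + F)
a(L, b) = 23/18 (a(L, b) = (23/3)/6 = (23*(⅓))/6 = (⅙)*(23/3) = 23/18)
a(d(E, 4), 6) + n = 23/18 - 35 = -607/18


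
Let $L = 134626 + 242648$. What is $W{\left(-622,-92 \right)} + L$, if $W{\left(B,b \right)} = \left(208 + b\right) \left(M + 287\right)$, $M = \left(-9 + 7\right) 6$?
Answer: $409174$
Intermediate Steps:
$M = -12$ ($M = \left(-2\right) 6 = -12$)
$L = 377274$
$W{\left(B,b \right)} = 57200 + 275 b$ ($W{\left(B,b \right)} = \left(208 + b\right) \left(-12 + 287\right) = \left(208 + b\right) 275 = 57200 + 275 b$)
$W{\left(-622,-92 \right)} + L = \left(57200 + 275 \left(-92\right)\right) + 377274 = \left(57200 - 25300\right) + 377274 = 31900 + 377274 = 409174$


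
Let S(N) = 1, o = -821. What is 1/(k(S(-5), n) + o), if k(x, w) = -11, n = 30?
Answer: -1/832 ≈ -0.0012019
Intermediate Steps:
1/(k(S(-5), n) + o) = 1/(-11 - 821) = 1/(-832) = -1/832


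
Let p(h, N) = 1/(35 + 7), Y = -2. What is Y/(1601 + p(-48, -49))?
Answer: -84/67243 ≈ -0.0012492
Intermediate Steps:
p(h, N) = 1/42
Y/(1601 + p(-48, -49)) = -2/(1601 + 1/42) = -2/(67243/42) = (42/67243)*(-2) = -84/67243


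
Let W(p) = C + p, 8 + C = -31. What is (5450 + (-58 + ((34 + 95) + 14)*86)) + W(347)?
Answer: 17998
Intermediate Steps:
C = -39 (C = -8 - 31 = -39)
W(p) = -39 + p
(5450 + (-58 + ((34 + 95) + 14)*86)) + W(347) = (5450 + (-58 + ((34 + 95) + 14)*86)) + (-39 + 347) = (5450 + (-58 + (129 + 14)*86)) + 308 = (5450 + (-58 + 143*86)) + 308 = (5450 + (-58 + 12298)) + 308 = (5450 + 12240) + 308 = 17690 + 308 = 17998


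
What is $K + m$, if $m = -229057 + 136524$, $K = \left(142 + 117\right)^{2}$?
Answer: $-25452$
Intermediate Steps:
$K = 67081$ ($K = 259^{2} = 67081$)
$m = -92533$
$K + m = 67081 - 92533 = -25452$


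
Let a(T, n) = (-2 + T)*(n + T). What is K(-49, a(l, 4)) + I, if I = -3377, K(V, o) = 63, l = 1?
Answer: -3314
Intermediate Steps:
a(T, n) = (-2 + T)*(T + n)
K(-49, a(l, 4)) + I = 63 - 3377 = -3314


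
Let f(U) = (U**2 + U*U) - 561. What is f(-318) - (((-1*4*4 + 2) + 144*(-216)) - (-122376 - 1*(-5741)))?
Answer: 116170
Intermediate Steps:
f(U) = -561 + 2*U**2 (f(U) = (U**2 + U**2) - 561 = 2*U**2 - 561 = -561 + 2*U**2)
f(-318) - (((-1*4*4 + 2) + 144*(-216)) - (-122376 - 1*(-5741))) = (-561 + 2*(-318)**2) - (((-1*4*4 + 2) + 144*(-216)) - (-122376 - 1*(-5741))) = (-561 + 2*101124) - (((-4*4 + 2) - 31104) - (-122376 + 5741)) = (-561 + 202248) - (((-16 + 2) - 31104) - 1*(-116635)) = 201687 - ((-14 - 31104) + 116635) = 201687 - (-31118 + 116635) = 201687 - 1*85517 = 201687 - 85517 = 116170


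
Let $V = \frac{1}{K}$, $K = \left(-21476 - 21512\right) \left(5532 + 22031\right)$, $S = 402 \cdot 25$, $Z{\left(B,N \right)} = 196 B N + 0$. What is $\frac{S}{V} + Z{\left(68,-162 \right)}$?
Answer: $-11908028511336$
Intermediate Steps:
$Z{\left(B,N \right)} = 196 B N$ ($Z{\left(B,N \right)} = 196 B N + 0 = 196 B N$)
$S = 10050$
$K = -1184878244$ ($K = \left(-42988\right) 27563 = -1184878244$)
$V = - \frac{1}{1184878244}$ ($V = \frac{1}{-1184878244} = - \frac{1}{1184878244} \approx -8.4397 \cdot 10^{-10}$)
$\frac{S}{V} + Z{\left(68,-162 \right)} = \frac{10050}{- \frac{1}{1184878244}} + 196 \cdot 68 \left(-162\right) = 10050 \left(-1184878244\right) - 2159136 = -11908026352200 - 2159136 = -11908028511336$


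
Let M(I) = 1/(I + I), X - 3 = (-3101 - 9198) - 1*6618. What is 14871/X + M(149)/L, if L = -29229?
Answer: -32382506924/41186379297 ≈ -0.78624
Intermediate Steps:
X = -18914 (X = 3 + ((-3101 - 9198) - 1*6618) = 3 + (-12299 - 6618) = 3 - 18917 = -18914)
M(I) = 1/(2*I)
14871/X + M(149)/L = 14871/(-18914) + ((½)/149)/(-29229) = 14871*(-1/18914) + ((½)*(1/149))*(-1/29229) = -14871/18914 + (1/298)*(-1/29229) = -14871/18914 - 1/8710242 = -32382506924/41186379297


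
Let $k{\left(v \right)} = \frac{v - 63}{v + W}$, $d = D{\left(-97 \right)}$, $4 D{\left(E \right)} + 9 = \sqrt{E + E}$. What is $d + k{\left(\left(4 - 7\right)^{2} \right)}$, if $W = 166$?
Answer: $- \frac{1791}{700} + \frac{i \sqrt{194}}{4} \approx -2.5586 + 3.4821 i$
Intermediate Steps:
$D{\left(E \right)} = - \frac{9}{4} + \frac{\sqrt{2} \sqrt{E}}{4}$ ($D{\left(E \right)} = - \frac{9}{4} + \frac{\sqrt{E + E}}{4} = - \frac{9}{4} + \frac{\sqrt{2 E}}{4} = - \frac{9}{4} + \frac{\sqrt{2} \sqrt{E}}{4}$)
$d = - \frac{9}{4} + \frac{i \sqrt{194}}{4}$ ($d = - \frac{9}{4} + \frac{\sqrt{2} \sqrt{-97}}{4} = - \frac{9}{4} + \frac{\sqrt{2} i \sqrt{97}}{4} = - \frac{9}{4} + \frac{i \sqrt{194}}{4} \approx -2.25 + 3.4821 i$)
$k{\left(v \right)} = \frac{-63 + v}{166 + v}$ ($k{\left(v \right)} = \frac{v - 63}{v + 166} = \frac{-63 + v}{166 + v}$)
$d + k{\left(\left(4 - 7\right)^{2} \right)} = \left(- \frac{9}{4} + \frac{i \sqrt{194}}{4}\right) + \frac{-63 + \left(4 - 7\right)^{2}}{166 + \left(4 - 7\right)^{2}} = \left(- \frac{9}{4} + \frac{i \sqrt{194}}{4}\right) + \frac{-63 + \left(-3\right)^{2}}{166 + \left(-3\right)^{2}} = \left(- \frac{9}{4} + \frac{i \sqrt{194}}{4}\right) + \frac{-63 + 9}{166 + 9} = \left(- \frac{9}{4} + \frac{i \sqrt{194}}{4}\right) + \frac{1}{175} \left(-54\right) = \left(- \frac{9}{4} + \frac{i \sqrt{194}}{4}\right) - \frac{54}{175} = - \frac{1791}{700} + \frac{i \sqrt{194}}{4}$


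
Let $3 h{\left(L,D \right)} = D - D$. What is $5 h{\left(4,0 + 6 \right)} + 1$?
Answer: $1$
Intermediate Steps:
$h{\left(L,D \right)} = 0$ ($h{\left(L,D \right)} = \frac{D - D}{3} = \frac{1}{3} \cdot 0 = 0$)
$5 h{\left(4,0 + 6 \right)} + 1 = 5 \cdot 0 + 1 = 0 + 1 = 1$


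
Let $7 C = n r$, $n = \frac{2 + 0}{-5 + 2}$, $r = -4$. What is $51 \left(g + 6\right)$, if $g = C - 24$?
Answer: $- \frac{6290}{7} \approx -898.57$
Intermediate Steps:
$n = - \frac{2}{3}$ ($n = \frac{2}{-3} = 2 \left(- \frac{1}{3}\right) = - \frac{2}{3} \approx -0.66667$)
$C = \frac{8}{21}$ ($C = \frac{\left(- \frac{2}{3}\right) \left(-4\right)}{7} = \frac{1}{7} \cdot \frac{8}{3} = \frac{8}{21} \approx 0.38095$)
$g = - \frac{496}{21}$ ($g = \frac{8}{21} - 24 = - \frac{496}{21} \approx -23.619$)
$51 \left(g + 6\right) = 51 \left(- \frac{496}{21} + 6\right) = 51 \left(- \frac{370}{21}\right) = - \frac{6290}{7}$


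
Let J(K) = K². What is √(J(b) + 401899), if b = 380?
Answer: √546299 ≈ 739.12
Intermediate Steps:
√(J(b) + 401899) = √(380² + 401899) = √(144400 + 401899) = √546299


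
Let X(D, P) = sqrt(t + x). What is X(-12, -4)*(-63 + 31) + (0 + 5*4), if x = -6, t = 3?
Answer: 20 - 32*I*sqrt(3) ≈ 20.0 - 55.426*I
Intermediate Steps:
X(D, P) = I*sqrt(3) (X(D, P) = sqrt(3 - 6) = sqrt(-3) = I*sqrt(3))
X(-12, -4)*(-63 + 31) + (0 + 5*4) = (I*sqrt(3))*(-63 + 31) + (0 + 5*4) = (I*sqrt(3))*(-32) + (0 + 20) = -32*I*sqrt(3) + 20 = 20 - 32*I*sqrt(3)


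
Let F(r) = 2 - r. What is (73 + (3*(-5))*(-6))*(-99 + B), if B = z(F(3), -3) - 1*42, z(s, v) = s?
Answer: -23146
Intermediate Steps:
B = -43 (B = (2 - 1*3) - 1*42 = (2 - 3) - 42 = -1 - 42 = -43)
(73 + (3*(-5))*(-6))*(-99 + B) = (73 + (3*(-5))*(-6))*(-99 - 43) = (73 - 15*(-6))*(-142) = (73 + 90)*(-142) = 163*(-142) = -23146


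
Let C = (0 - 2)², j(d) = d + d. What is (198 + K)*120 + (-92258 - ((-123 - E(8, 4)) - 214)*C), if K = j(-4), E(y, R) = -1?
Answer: -68114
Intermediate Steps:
j(d) = 2*d
C = 4 (C = (-2)² = 4)
K = -8 (K = 2*(-4) = -8)
(198 + K)*120 + (-92258 - ((-123 - E(8, 4)) - 214)*C) = (198 - 8)*120 + (-92258 - ((-123 - 1*(-1)) - 214)*4) = 190*120 + (-92258 - ((-123 + 1) - 214)*4) = 22800 + (-92258 - (-122 - 214)*4) = 22800 + (-92258 - (-336)*4) = 22800 + (-92258 - 1*(-1344)) = 22800 + (-92258 + 1344) = 22800 - 90914 = -68114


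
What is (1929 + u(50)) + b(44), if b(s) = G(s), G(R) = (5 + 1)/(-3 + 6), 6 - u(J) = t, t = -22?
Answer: 1959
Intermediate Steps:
u(J) = 28 (u(J) = 6 - 1*(-22) = 6 + 22 = 28)
G(R) = 2 (G(R) = 6/3 = 6*(1/3) = 2)
b(s) = 2
(1929 + u(50)) + b(44) = (1929 + 28) + 2 = 1957 + 2 = 1959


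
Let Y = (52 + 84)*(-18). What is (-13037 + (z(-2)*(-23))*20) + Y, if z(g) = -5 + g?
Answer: -12265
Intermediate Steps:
Y = -2448 (Y = 136*(-18) = -2448)
(-13037 + (z(-2)*(-23))*20) + Y = (-13037 + ((-5 - 2)*(-23))*20) - 2448 = (-13037 - 7*(-23)*20) - 2448 = (-13037 + 161*20) - 2448 = (-13037 + 3220) - 2448 = -9817 - 2448 = -12265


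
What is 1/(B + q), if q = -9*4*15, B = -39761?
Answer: -1/40301 ≈ -2.4813e-5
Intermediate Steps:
q = -540 (q = -36*15 = -540)
1/(B + q) = 1/(-39761 - 540) = 1/(-40301) = -1/40301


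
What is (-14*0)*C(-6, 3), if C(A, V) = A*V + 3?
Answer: 0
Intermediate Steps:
C(A, V) = 3 + A*V
(-14*0)*C(-6, 3) = (-14*0)*(3 - 6*3) = 0*(3 - 18) = 0*(-15) = 0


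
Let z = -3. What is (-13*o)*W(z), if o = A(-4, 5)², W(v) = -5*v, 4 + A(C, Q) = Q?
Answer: -195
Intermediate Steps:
A(C, Q) = -4 + Q
o = 1 (o = (-4 + 5)² = 1² = 1)
(-13*o)*W(z) = (-13*1)*(-5*(-3)) = -13*15 = -195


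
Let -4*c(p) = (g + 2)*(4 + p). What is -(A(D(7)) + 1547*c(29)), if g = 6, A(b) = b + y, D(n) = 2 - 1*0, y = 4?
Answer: 102096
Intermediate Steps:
D(n) = 2 (D(n) = 2 + 0 = 2)
A(b) = 4 + b (A(b) = b + 4 = 4 + b)
c(p) = -8 - 2*p (c(p) = -(6 + 2)*(4 + p)/4 = -2*(4 + p) = -(32 + 8*p)/4 = -8 - 2*p)
-(A(D(7)) + 1547*c(29)) = -((4 + 2) + 1547*(-8 - 2*29)) = -(6 + 1547*(-8 - 58)) = -(6 + 1547*(-66)) = -(6 - 102102) = -1*(-102096) = 102096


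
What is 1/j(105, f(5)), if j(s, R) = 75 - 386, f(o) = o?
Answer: -1/311 ≈ -0.0032154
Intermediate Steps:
j(s, R) = -311
1/j(105, f(5)) = 1/(-311) = -1/311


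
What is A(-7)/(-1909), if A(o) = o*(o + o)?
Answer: -98/1909 ≈ -0.051336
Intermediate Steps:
A(o) = 2*o² (A(o) = o*(2*o) = 2*o²)
A(-7)/(-1909) = (2*(-7)²)/(-1909) = (2*49)*(-1/1909) = 98*(-1/1909) = -98/1909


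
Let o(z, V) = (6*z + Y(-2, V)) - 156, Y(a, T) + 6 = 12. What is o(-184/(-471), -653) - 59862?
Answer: -9421516/157 ≈ -60010.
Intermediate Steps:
Y(a, T) = 6 (Y(a, T) = -6 + 12 = 6)
o(z, V) = -150 + 6*z (o(z, V) = (6*z + 6) - 156 = (6 + 6*z) - 156 = -150 + 6*z)
o(-184/(-471), -653) - 59862 = (-150 + 6*(-184/(-471))) - 59862 = (-150 + 6*(-184*(-1/471))) - 59862 = (-150 + 6*(184/471)) - 59862 = (-150 + 368/157) - 59862 = -23182/157 - 59862 = -9421516/157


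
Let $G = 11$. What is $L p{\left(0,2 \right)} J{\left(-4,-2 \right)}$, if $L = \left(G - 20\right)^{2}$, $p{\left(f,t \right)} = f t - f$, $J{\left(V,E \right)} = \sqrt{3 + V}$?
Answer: $0$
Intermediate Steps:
$p{\left(f,t \right)} = - f + f t$
$L = 81$ ($L = \left(11 - 20\right)^{2} = \left(-9\right)^{2} = 81$)
$L p{\left(0,2 \right)} J{\left(-4,-2 \right)} = 81 \cdot 0 \left(-1 + 2\right) \sqrt{3 - 4} = 81 \cdot 0 \cdot 1 \sqrt{-1} = 81 \cdot 0 i = 81 \cdot 0 = 0$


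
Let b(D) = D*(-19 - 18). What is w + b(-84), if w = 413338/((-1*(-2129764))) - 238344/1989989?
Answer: 6586331034055417/2119103466298 ≈ 3108.1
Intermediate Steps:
w = 157460801233/2119103466298 (w = 413338/2129764 - 238344*1/1989989 = 413338*(1/2129764) - 238344/1989989 = 206669/1064882 - 238344/1989989 = 157460801233/2119103466298 ≈ 0.074305)
b(D) = -37*D (b(D) = D*(-37) = -37*D)
w + b(-84) = 157460801233/2119103466298 - 37*(-84) = 157460801233/2119103466298 + 3108 = 6586331034055417/2119103466298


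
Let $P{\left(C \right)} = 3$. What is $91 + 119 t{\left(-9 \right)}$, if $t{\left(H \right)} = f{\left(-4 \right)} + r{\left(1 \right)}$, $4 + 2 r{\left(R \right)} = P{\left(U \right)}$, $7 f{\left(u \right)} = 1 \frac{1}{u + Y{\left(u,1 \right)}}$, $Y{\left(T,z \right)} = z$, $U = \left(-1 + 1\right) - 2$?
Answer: $\frac{155}{6} \approx 25.833$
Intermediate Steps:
$U = -2$ ($U = 0 - 2 = -2$)
$f{\left(u \right)} = \frac{1}{7 \left(1 + u\right)}$ ($f{\left(u \right)} = \frac{1 \frac{1}{u + 1}}{7} = \frac{1 \frac{1}{1 + u}}{7} = \frac{1}{7 \left(1 + u\right)}$)
$r{\left(R \right)} = - \frac{1}{2}$ ($r{\left(R \right)} = -2 + \frac{1}{2} \cdot 3 = -2 + \frac{3}{2} = - \frac{1}{2}$)
$t{\left(H \right)} = - \frac{23}{42}$ ($t{\left(H \right)} = \frac{1}{7 \left(1 - 4\right)} - \frac{1}{2} = \frac{1}{7 \left(-3\right)} - \frac{1}{2} = \frac{1}{7} \left(- \frac{1}{3}\right) - \frac{1}{2} = - \frac{1}{21} - \frac{1}{2} = - \frac{23}{42}$)
$91 + 119 t{\left(-9 \right)} = 91 + 119 \left(- \frac{23}{42}\right) = 91 - \frac{391}{6} = \frac{155}{6}$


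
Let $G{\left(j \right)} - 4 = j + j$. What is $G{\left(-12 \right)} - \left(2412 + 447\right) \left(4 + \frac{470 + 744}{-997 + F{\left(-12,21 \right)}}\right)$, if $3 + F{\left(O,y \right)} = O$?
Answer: $- \frac{4061323}{506} \approx -8026.3$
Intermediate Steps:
$F{\left(O,y \right)} = -3 + O$
$G{\left(j \right)} = 4 + 2 j$ ($G{\left(j \right)} = 4 + \left(j + j\right) = 4 + 2 j$)
$G{\left(-12 \right)} - \left(2412 + 447\right) \left(4 + \frac{470 + 744}{-997 + F{\left(-12,21 \right)}}\right) = \left(4 + 2 \left(-12\right)\right) - \left(2412 + 447\right) \left(4 + \frac{470 + 744}{-997 - 15}\right) = \left(4 - 24\right) - 2859 \left(4 + \frac{1214}{-997 - 15}\right) = -20 - 2859 \left(4 + \frac{1214}{-1012}\right) = -20 - 2859 \left(4 + 1214 \left(- \frac{1}{1012}\right)\right) = -20 - 2859 \left(4 - \frac{607}{506}\right) = -20 - 2859 \cdot \frac{1417}{506} = -20 - \frac{4051203}{506} = - \frac{4061323}{506}$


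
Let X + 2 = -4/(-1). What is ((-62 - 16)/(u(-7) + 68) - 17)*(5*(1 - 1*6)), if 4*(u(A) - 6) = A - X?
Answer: 129775/287 ≈ 452.18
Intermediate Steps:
X = 2 (X = -2 - 4/(-1) = -2 - 4*(-1) = -2 + 4 = 2)
u(A) = 11/2 + A/4 (u(A) = 6 + (A - 1*2)/4 = 6 + (A - 2)/4 = 6 + (-2 + A)/4 = 6 + (-½ + A/4) = 11/2 + A/4)
((-62 - 16)/(u(-7) + 68) - 17)*(5*(1 - 1*6)) = ((-62 - 16)/((11/2 + (¼)*(-7)) + 68) - 17)*(5*(1 - 1*6)) = (-78/((11/2 - 7/4) + 68) - 17)*(5*(1 - 6)) = (-78/(15/4 + 68) - 17)*(5*(-5)) = (-78/287/4 - 17)*(-25) = (-78*4/287 - 17)*(-25) = (-312/287 - 17)*(-25) = -5191/287*(-25) = 129775/287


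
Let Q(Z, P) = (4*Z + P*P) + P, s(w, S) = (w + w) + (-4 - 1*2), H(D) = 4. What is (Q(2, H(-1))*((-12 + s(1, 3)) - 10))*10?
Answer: -7280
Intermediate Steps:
s(w, S) = -6 + 2*w (s(w, S) = 2*w + (-4 - 2) = 2*w - 6 = -6 + 2*w)
Q(Z, P) = P + P**2 + 4*Z (Q(Z, P) = (4*Z + P**2) + P = (P**2 + 4*Z) + P = P + P**2 + 4*Z)
(Q(2, H(-1))*((-12 + s(1, 3)) - 10))*10 = ((4 + 4**2 + 4*2)*((-12 + (-6 + 2*1)) - 10))*10 = ((4 + 16 + 8)*((-12 + (-6 + 2)) - 10))*10 = (28*((-12 - 4) - 10))*10 = (28*(-16 - 10))*10 = (28*(-26))*10 = -728*10 = -7280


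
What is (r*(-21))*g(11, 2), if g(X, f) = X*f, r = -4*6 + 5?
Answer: 8778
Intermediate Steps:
r = -19 (r = -24 + 5 = -19)
(r*(-21))*g(11, 2) = (-19*(-21))*(11*2) = 399*22 = 8778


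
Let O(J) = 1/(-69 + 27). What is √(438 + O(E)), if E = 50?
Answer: √772590/42 ≈ 20.928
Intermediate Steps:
O(J) = -1/42 (O(J) = 1/(-42) = -1/42)
√(438 + O(E)) = √(438 - 1/42) = √(18395/42) = √772590/42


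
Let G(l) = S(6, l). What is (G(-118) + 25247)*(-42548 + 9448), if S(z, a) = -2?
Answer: -835609500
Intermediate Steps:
G(l) = -2
(G(-118) + 25247)*(-42548 + 9448) = (-2 + 25247)*(-42548 + 9448) = 25245*(-33100) = -835609500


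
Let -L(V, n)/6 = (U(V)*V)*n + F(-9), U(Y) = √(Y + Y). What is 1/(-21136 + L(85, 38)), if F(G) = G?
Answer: 10541/31702448638 - 4845*√170/15851224319 ≈ -3.6527e-6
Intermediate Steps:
U(Y) = √2*√Y (U(Y) = √(2*Y) = √2*√Y)
L(V, n) = 54 - 6*n*√2*V^(3/2) (L(V, n) = -6*(((√2*√V)*V)*n - 9) = -6*((√2*V^(3/2))*n - 9) = -6*(n*√2*V^(3/2) - 9) = -6*(-9 + n*√2*V^(3/2)) = 54 - 6*n*√2*V^(3/2))
1/(-21136 + L(85, 38)) = 1/(-21136 + (54 - 6*38*√2*85^(3/2))) = 1/(-21136 + (54 - 6*38*√2*85*√85)) = 1/(-21136 + (54 - 19380*√170)) = 1/(-21082 - 19380*√170)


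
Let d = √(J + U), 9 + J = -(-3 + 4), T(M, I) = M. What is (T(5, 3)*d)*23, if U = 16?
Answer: 115*√6 ≈ 281.69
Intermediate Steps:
J = -10 (J = -9 - (-3 + 4) = -9 - 1*1 = -9 - 1 = -10)
d = √6 (d = √(-10 + 16) = √6 ≈ 2.4495)
(T(5, 3)*d)*23 = (5*√6)*23 = 115*√6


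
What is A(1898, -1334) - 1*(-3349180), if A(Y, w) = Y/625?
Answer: 2093239398/625 ≈ 3.3492e+6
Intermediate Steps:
A(Y, w) = Y/625 (A(Y, w) = Y*(1/625) = Y/625)
A(1898, -1334) - 1*(-3349180) = (1/625)*1898 - 1*(-3349180) = 1898/625 + 3349180 = 2093239398/625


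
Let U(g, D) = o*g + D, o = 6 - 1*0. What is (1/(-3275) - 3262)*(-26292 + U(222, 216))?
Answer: 264341413944/3275 ≈ 8.0715e+7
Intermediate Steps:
o = 6 (o = 6 + 0 = 6)
U(g, D) = D + 6*g (U(g, D) = 6*g + D = D + 6*g)
(1/(-3275) - 3262)*(-26292 + U(222, 216)) = (1/(-3275) - 3262)*(-26292 + (216 + 6*222)) = (-1/3275 - 3262)*(-26292 + (216 + 1332)) = -10683051*(-26292 + 1548)/3275 = -10683051/3275*(-24744) = 264341413944/3275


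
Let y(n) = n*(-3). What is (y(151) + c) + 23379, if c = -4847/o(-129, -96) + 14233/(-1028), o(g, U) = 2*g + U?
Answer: 4171495373/181956 ≈ 22926.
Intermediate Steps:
y(n) = -3*n
o(g, U) = U + 2*g
c = -27883/181956 (c = -4847/(-96 + 2*(-129)) + 14233/(-1028) = -4847/(-96 - 258) + 14233*(-1/1028) = -4847/(-354) - 14233/1028 = -4847*(-1/354) - 14233/1028 = 4847/354 - 14233/1028 = -27883/181956 ≈ -0.15324)
(y(151) + c) + 23379 = (-3*151 - 27883/181956) + 23379 = (-453 - 27883/181956) + 23379 = -82453951/181956 + 23379 = 4171495373/181956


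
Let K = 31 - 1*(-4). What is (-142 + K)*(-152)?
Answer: 16264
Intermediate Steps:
K = 35 (K = 31 + 4 = 35)
(-142 + K)*(-152) = (-142 + 35)*(-152) = -107*(-152) = 16264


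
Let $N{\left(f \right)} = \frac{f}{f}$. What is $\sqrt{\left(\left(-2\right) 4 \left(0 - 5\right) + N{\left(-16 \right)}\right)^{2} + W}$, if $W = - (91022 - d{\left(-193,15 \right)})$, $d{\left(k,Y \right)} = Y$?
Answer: $i \sqrt{89326} \approx 298.87 i$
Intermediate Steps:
$W = -91007$ ($W = - (91022 - 15) = \left(-1\right) 91007 = -91007$)
$N{\left(f \right)} = 1$
$\sqrt{\left(\left(-2\right) 4 \left(0 - 5\right) + N{\left(-16 \right)}\right)^{2} + W} = \sqrt{\left(\left(-2\right) 4 \left(0 - 5\right) + 1\right)^{2} - 91007} = \sqrt{\left(- 8 \left(0 - 5\right) + 1\right)^{2} - 91007} = \sqrt{\left(\left(-8\right) \left(-5\right) + 1\right)^{2} - 91007} = \sqrt{\left(40 + 1\right)^{2} - 91007} = \sqrt{41^{2} - 91007} = \sqrt{1681 - 91007} = \sqrt{-89326} = i \sqrt{89326}$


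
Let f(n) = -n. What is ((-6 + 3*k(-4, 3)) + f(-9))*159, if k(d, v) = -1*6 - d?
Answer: -477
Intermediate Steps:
k(d, v) = -6 - d
((-6 + 3*k(-4, 3)) + f(-9))*159 = ((-6 + 3*(-6 - 1*(-4))) - 1*(-9))*159 = ((-6 + 3*(-6 + 4)) + 9)*159 = ((-6 + 3*(-2)) + 9)*159 = ((-6 - 6) + 9)*159 = (-12 + 9)*159 = -3*159 = -477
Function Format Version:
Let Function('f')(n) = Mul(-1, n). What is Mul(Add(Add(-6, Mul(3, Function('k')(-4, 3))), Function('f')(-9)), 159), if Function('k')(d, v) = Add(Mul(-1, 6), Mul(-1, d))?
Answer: -477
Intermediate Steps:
Function('k')(d, v) = Add(-6, Mul(-1, d))
Mul(Add(Add(-6, Mul(3, Function('k')(-4, 3))), Function('f')(-9)), 159) = Mul(Add(Add(-6, Mul(3, Add(-6, Mul(-1, -4)))), Mul(-1, -9)), 159) = Mul(Add(Add(-6, Mul(3, Add(-6, 4))), 9), 159) = Mul(Add(Add(-6, Mul(3, -2)), 9), 159) = Mul(Add(Add(-6, -6), 9), 159) = Mul(Add(-12, 9), 159) = Mul(-3, 159) = -477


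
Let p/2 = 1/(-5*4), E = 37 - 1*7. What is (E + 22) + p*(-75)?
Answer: 119/2 ≈ 59.500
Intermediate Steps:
E = 30 (E = 37 - 7 = 30)
p = -⅒ (p = 2/((-5*4)) = 2/(-20) = 2*(-1/20) = -⅒ ≈ -0.10000)
(E + 22) + p*(-75) = (30 + 22) - ⅒*(-75) = 52 + 15/2 = 119/2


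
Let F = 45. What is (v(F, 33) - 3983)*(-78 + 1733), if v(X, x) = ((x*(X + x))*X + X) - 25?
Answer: 185139885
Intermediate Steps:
v(X, x) = -25 + X + X*x*(X + x) (v(X, x) = (X*x*(X + x) + X) - 25 = (X + X*x*(X + x)) - 25 = -25 + X + X*x*(X + x))
(v(F, 33) - 3983)*(-78 + 1733) = ((-25 + 45 + 45*33² + 33*45²) - 3983)*(-78 + 1733) = ((-25 + 45 + 45*1089 + 33*2025) - 3983)*1655 = ((-25 + 45 + 49005 + 66825) - 3983)*1655 = (115850 - 3983)*1655 = 111867*1655 = 185139885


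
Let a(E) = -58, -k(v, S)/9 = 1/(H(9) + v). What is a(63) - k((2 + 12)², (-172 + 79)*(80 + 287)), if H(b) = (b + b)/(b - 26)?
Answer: -192059/3314 ≈ -57.954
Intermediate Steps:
H(b) = 2*b/(-26 + b) (H(b) = (2*b)/(-26 + b) = 2*b/(-26 + b))
k(v, S) = -9/(-18/17 + v) (k(v, S) = -9/(2*9/(-26 + 9) + v) = -9/(2*9/(-17) + v) = -9/(2*9*(-1/17) + v) = -9/(-18/17 + v))
a(63) - k((2 + 12)², (-172 + 79)*(80 + 287)) = -58 - (-153)/(-18 + 17*(2 + 12)²) = -58 - (-153)/(-18 + 17*14²) = -58 - (-153)/(-18 + 17*196) = -58 - (-153)/(-18 + 3332) = -58 - (-153)/3314 = -58 - 1*(-153/3314) = -58 + 153/3314 = -192059/3314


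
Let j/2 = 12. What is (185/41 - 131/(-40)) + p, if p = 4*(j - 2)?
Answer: 157091/1640 ≈ 95.787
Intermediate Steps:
j = 24 (j = 2*12 = 24)
p = 88 (p = 4*(24 - 2) = 4*22 = 88)
(185/41 - 131/(-40)) + p = (185/41 - 131/(-40)) + 88 = (185*(1/41) - 131*(-1/40)) + 88 = (185/41 + 131/40) + 88 = 12771/1640 + 88 = 157091/1640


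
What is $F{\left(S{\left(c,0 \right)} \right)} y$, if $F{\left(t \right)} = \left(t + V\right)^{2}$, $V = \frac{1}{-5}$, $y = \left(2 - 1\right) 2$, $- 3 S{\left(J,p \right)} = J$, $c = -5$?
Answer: $\frac{968}{225} \approx 4.3022$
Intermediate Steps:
$S{\left(J,p \right)} = - \frac{J}{3}$
$y = 2$ ($y = 1 \cdot 2 = 2$)
$V = - \frac{1}{5} \approx -0.2$
$F{\left(t \right)} = \left(- \frac{1}{5} + t\right)^{2}$ ($F{\left(t \right)} = \left(t - \frac{1}{5}\right)^{2} = \left(- \frac{1}{5} + t\right)^{2}$)
$F{\left(S{\left(c,0 \right)} \right)} y = \frac{\left(-1 + 5 \left(\left(- \frac{1}{3}\right) \left(-5\right)\right)\right)^{2}}{25} \cdot 2 = \frac{\left(-1 + 5 \cdot \frac{5}{3}\right)^{2}}{25} \cdot 2 = \frac{\left(-1 + \frac{25}{3}\right)^{2}}{25} \cdot 2 = \frac{\left(\frac{22}{3}\right)^{2}}{25} \cdot 2 = \frac{1}{25} \cdot \frac{484}{9} \cdot 2 = \frac{484}{225} \cdot 2 = \frac{968}{225}$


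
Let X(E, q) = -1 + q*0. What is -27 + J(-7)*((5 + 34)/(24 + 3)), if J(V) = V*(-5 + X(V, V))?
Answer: 101/3 ≈ 33.667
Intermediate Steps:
X(E, q) = -1 (X(E, q) = -1 + 0 = -1)
J(V) = -6*V (J(V) = V*(-5 - 1) = V*(-6) = -6*V)
-27 + J(-7)*((5 + 34)/(24 + 3)) = -27 + (-6*(-7))*((5 + 34)/(24 + 3)) = -27 + 42*(39/27) = -27 + 42*(39*(1/27)) = -27 + 42*(13/9) = -27 + 182/3 = 101/3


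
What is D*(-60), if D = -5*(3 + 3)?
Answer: 1800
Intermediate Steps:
D = -30 (D = -5*6 = -30)
D*(-60) = -30*(-60) = 1800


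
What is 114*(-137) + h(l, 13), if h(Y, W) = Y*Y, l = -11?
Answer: -15497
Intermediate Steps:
h(Y, W) = Y²
114*(-137) + h(l, 13) = 114*(-137) + (-11)² = -15618 + 121 = -15497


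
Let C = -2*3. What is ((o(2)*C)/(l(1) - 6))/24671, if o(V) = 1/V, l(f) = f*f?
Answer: 3/123355 ≈ 2.4320e-5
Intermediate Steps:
C = -6
l(f) = f**2
((o(2)*C)/(l(1) - 6))/24671 = ((-6/2)/(1**2 - 6))/24671 = (((1/2)*(-6))/(1 - 6))*(1/24671) = -3/(-5)*(1/24671) = -3*(-1/5)*(1/24671) = (3/5)*(1/24671) = 3/123355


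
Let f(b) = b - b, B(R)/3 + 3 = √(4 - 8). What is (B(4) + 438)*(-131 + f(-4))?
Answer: -56199 - 786*I ≈ -56199.0 - 786.0*I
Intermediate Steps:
B(R) = -9 + 6*I (B(R) = -9 + 3*√(4 - 8) = -9 + 3*√(-4) = -9 + 3*(2*I) = -9 + 6*I)
f(b) = 0
(B(4) + 438)*(-131 + f(-4)) = ((-9 + 6*I) + 438)*(-131 + 0) = (429 + 6*I)*(-131) = -56199 - 786*I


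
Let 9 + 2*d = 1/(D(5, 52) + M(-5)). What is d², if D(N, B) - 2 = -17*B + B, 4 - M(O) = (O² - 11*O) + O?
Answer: 16443025/811801 ≈ 20.255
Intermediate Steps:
M(O) = 4 - O² + 10*O (M(O) = 4 - ((O² - 11*O) + O) = 4 - (O² - 10*O) = 4 + (-O² + 10*O) = 4 - O² + 10*O)
D(N, B) = 2 - 16*B (D(N, B) = 2 + (-17*B + B) = 2 - 16*B)
d = -4055/901 (d = -9/2 + 1/(2*((2 - 16*52) + (4 - 1*(-5)² + 10*(-5)))) = -9/2 + 1/(2*((2 - 832) + (4 - 1*25 - 50))) = -9/2 + 1/(2*(-830 + (4 - 25 - 50))) = -9/2 + 1/(2*(-830 - 71)) = -9/2 + (½)/(-901) = -9/2 + (½)*(-1/901) = -9/2 - 1/1802 = -4055/901 ≈ -4.5006)
d² = (-4055/901)² = 16443025/811801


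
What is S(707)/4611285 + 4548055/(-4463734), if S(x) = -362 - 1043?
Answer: -4195729869389/4116709927638 ≈ -1.0192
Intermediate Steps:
S(x) = -1405
S(707)/4611285 + 4548055/(-4463734) = -1405/4611285 + 4548055/(-4463734) = -1405*1/4611285 + 4548055*(-1/4463734) = -281/922257 - 4548055/4463734 = -4195729869389/4116709927638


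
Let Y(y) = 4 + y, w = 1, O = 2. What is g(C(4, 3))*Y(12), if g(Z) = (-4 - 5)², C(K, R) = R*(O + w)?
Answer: 1296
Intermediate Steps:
C(K, R) = 3*R (C(K, R) = R*(2 + 1) = R*3 = 3*R)
g(Z) = 81 (g(Z) = (-9)² = 81)
g(C(4, 3))*Y(12) = 81*(4 + 12) = 81*16 = 1296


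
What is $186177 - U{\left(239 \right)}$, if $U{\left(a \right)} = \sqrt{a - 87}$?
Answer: $186177 - 2 \sqrt{38} \approx 1.8616 \cdot 10^{5}$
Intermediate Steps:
$U{\left(a \right)} = \sqrt{-87 + a}$
$186177 - U{\left(239 \right)} = 186177 - \sqrt{-87 + 239} = 186177 - \sqrt{152} = 186177 - 2 \sqrt{38}$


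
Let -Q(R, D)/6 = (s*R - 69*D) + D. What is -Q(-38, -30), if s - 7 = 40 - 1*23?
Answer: 6768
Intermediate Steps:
s = 24 (s = 7 + (40 - 1*23) = 7 + (40 - 23) = 7 + 17 = 24)
Q(R, D) = -144*R + 408*D (Q(R, D) = -6*((24*R - 69*D) + D) = -6*((-69*D + 24*R) + D) = -6*(-68*D + 24*R) = -144*R + 408*D)
-Q(-38, -30) = -(-144*(-38) + 408*(-30)) = -(5472 - 12240) = -1*(-6768) = 6768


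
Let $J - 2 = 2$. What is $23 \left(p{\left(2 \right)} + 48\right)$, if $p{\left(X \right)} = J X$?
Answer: $1288$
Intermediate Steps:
$J = 4$ ($J = 2 + 2 = 4$)
$p{\left(X \right)} = 4 X$
$23 \left(p{\left(2 \right)} + 48\right) = 23 \left(4 \cdot 2 + 48\right) = 23 \left(8 + 48\right) = 23 \cdot 56 = 1288$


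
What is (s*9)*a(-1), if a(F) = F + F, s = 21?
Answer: -378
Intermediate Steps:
a(F) = 2*F
(s*9)*a(-1) = (21*9)*(2*(-1)) = 189*(-2) = -378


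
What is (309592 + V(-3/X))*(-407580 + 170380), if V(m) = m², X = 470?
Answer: -162218406302948/2209 ≈ -7.3435e+10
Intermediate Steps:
(309592 + V(-3/X))*(-407580 + 170380) = (309592 + (-3/470)²)*(-407580 + 170380) = (309592 + (-3*1/470)²)*(-237200) = (309592 + (-3/470)²)*(-237200) = (309592 + 9/220900)*(-237200) = (68388872809/220900)*(-237200) = -162218406302948/2209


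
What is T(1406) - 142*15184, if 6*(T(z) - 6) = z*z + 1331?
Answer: -3652855/2 ≈ -1.8264e+6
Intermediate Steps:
T(z) = 1367/6 + z**2/6 (T(z) = 6 + (z*z + 1331)/6 = 6 + (z**2 + 1331)/6 = 6 + (1331 + z**2)/6 = 6 + (1331/6 + z**2/6) = 1367/6 + z**2/6)
T(1406) - 142*15184 = (1367/6 + (1/6)*1406**2) - 142*15184 = (1367/6 + (1/6)*1976836) - 1*2156128 = (1367/6 + 988418/3) - 2156128 = 659401/2 - 2156128 = -3652855/2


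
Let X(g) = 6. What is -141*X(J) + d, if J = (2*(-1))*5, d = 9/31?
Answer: -26217/31 ≈ -845.71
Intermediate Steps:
d = 9/31 (d = 9*(1/31) = 9/31 ≈ 0.29032)
J = -10 (J = -2*5 = -10)
-141*X(J) + d = -141*6 + 9/31 = -846 + 9/31 = -26217/31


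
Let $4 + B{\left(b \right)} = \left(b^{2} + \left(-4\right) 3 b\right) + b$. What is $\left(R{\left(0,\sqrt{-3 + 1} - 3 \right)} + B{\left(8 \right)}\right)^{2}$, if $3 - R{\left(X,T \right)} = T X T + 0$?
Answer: $625$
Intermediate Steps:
$B{\left(b \right)} = -4 + b^{2} - 11 b$ ($B{\left(b \right)} = -4 + \left(\left(b^{2} + \left(-4\right) 3 b\right) + b\right) = -4 + \left(\left(b^{2} - 12 b\right) + b\right) = -4 + \left(b^{2} - 11 b\right) = -4 + b^{2} - 11 b$)
$R{\left(X,T \right)} = 3 - X T^{2}$ ($R{\left(X,T \right)} = 3 - \left(T X T + 0\right) = 3 - \left(X T^{2} + 0\right) = 3 - X T^{2}$)
$\left(R{\left(0,\sqrt{-3 + 1} - 3 \right)} + B{\left(8 \right)}\right)^{2} = \left(\left(3 - 0 \left(\sqrt{-3 + 1} - 3\right)^{2}\right) - \left(92 - 64\right)\right)^{2} = \left(\left(3 - 0 \left(\sqrt{-2} - 3\right)^{2}\right) - 28\right)^{2} = \left(\left(3 - 0 \left(i \sqrt{2} - 3\right)^{2}\right) - 28\right)^{2} = \left(\left(3 - 0 \left(-3 + i \sqrt{2}\right)^{2}\right) - 28\right)^{2} = \left(\left(3 + 0\right) - 28\right)^{2} = \left(3 - 28\right)^{2} = \left(-25\right)^{2} = 625$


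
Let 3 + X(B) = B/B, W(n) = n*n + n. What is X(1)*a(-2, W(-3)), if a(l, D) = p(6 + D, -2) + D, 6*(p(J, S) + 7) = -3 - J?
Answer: 7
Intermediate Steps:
W(n) = n + n**2 (W(n) = n**2 + n = n + n**2)
p(J, S) = -15/2 - J/6 (p(J, S) = -7 + (-3 - J)/6 = -7 + (-1/2 - J/6) = -15/2 - J/6)
X(B) = -2 (X(B) = -3 + B/B = -3 + 1 = -2)
a(l, D) = -17/2 + 5*D/6 (a(l, D) = (-15/2 - (6 + D)/6) + D = (-15/2 + (-1 - D/6)) + D = (-17/2 - D/6) + D = -17/2 + 5*D/6)
X(1)*a(-2, W(-3)) = -2*(-17/2 + 5*(-3*(1 - 3))/6) = -2*(-17/2 + 5*(-3*(-2))/6) = -2*(-17/2 + (5/6)*6) = -2*(-17/2 + 5) = -2*(-7/2) = 7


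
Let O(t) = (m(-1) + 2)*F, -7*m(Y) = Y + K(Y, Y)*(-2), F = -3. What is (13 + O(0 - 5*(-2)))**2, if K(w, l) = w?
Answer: 2704/49 ≈ 55.184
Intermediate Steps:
m(Y) = Y/7 (m(Y) = -(Y + Y*(-2))/7 = -(Y - 2*Y)/7 = -(-1)*Y/7 = Y/7)
O(t) = -39/7 (O(t) = ((1/7)*(-1) + 2)*(-3) = (-1/7 + 2)*(-3) = (13/7)*(-3) = -39/7)
(13 + O(0 - 5*(-2)))**2 = (13 - 39/7)**2 = (52/7)**2 = 2704/49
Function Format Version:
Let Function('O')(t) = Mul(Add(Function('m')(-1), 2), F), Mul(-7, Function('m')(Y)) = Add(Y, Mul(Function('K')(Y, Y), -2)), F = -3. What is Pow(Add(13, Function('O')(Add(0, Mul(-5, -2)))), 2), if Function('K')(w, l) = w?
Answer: Rational(2704, 49) ≈ 55.184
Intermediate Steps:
Function('m')(Y) = Mul(Rational(1, 7), Y) (Function('m')(Y) = Mul(Rational(-1, 7), Add(Y, Mul(Y, -2))) = Mul(Rational(-1, 7), Add(Y, Mul(-2, Y))) = Mul(Rational(-1, 7), Mul(-1, Y)) = Mul(Rational(1, 7), Y))
Function('O')(t) = Rational(-39, 7) (Function('O')(t) = Mul(Add(Mul(Rational(1, 7), -1), 2), -3) = Mul(Add(Rational(-1, 7), 2), -3) = Mul(Rational(13, 7), -3) = Rational(-39, 7))
Pow(Add(13, Function('O')(Add(0, Mul(-5, -2)))), 2) = Pow(Add(13, Rational(-39, 7)), 2) = Pow(Rational(52, 7), 2) = Rational(2704, 49)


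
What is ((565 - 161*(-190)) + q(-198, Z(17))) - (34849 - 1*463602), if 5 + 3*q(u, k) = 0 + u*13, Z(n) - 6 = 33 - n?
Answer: 1377145/3 ≈ 4.5905e+5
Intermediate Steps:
Z(n) = 39 - n (Z(n) = 6 + (33 - n) = 39 - n)
q(u, k) = -5/3 + 13*u/3 (q(u, k) = -5/3 + (0 + u*13)/3 = -5/3 + (0 + 13*u)/3 = -5/3 + (13*u)/3 = -5/3 + 13*u/3)
((565 - 161*(-190)) + q(-198, Z(17))) - (34849 - 1*463602) = ((565 - 161*(-190)) + (-5/3 + (13/3)*(-198))) - (34849 - 1*463602) = ((565 + 30590) + (-5/3 - 858)) - (34849 - 463602) = (31155 - 2579/3) - 1*(-428753) = 90886/3 + 428753 = 1377145/3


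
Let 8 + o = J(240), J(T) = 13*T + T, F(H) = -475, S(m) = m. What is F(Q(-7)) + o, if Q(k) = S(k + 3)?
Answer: 2877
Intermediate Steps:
Q(k) = 3 + k (Q(k) = k + 3 = 3 + k)
J(T) = 14*T
o = 3352 (o = -8 + 14*240 = -8 + 3360 = 3352)
F(Q(-7)) + o = -475 + 3352 = 2877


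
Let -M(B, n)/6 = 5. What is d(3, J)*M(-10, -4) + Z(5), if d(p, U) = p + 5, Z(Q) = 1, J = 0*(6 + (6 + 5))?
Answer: -239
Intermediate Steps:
J = 0 (J = 0*(6 + 11) = 0*17 = 0)
M(B, n) = -30 (M(B, n) = -6*5 = -30)
d(p, U) = 5 + p
d(3, J)*M(-10, -4) + Z(5) = (5 + 3)*(-30) + 1 = 8*(-30) + 1 = -240 + 1 = -239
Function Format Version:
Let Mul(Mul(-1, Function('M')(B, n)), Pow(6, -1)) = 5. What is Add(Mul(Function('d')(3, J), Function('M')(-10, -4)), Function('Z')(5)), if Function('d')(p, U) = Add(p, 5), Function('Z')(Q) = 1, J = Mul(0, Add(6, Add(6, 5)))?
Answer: -239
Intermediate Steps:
J = 0 (J = Mul(0, Add(6, 11)) = Mul(0, 17) = 0)
Function('M')(B, n) = -30 (Function('M')(B, n) = Mul(-6, 5) = -30)
Function('d')(p, U) = Add(5, p)
Add(Mul(Function('d')(3, J), Function('M')(-10, -4)), Function('Z')(5)) = Add(Mul(Add(5, 3), -30), 1) = Add(Mul(8, -30), 1) = Add(-240, 1) = -239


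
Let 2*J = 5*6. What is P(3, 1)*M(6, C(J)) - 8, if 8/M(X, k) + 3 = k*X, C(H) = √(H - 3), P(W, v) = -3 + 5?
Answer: -1112/141 + 64*√3/141 ≈ -7.1003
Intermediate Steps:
P(W, v) = 2
J = 15 (J = (5*6)/2 = (½)*30 = 15)
C(H) = √(-3 + H)
M(X, k) = 8/(-3 + X*k) (M(X, k) = 8/(-3 + k*X) = 8/(-3 + X*k))
P(3, 1)*M(6, C(J)) - 8 = 2*(8/(-3 + 6*√(-3 + 15))) - 8 = 2*(8/(-3 + 6*√12)) - 8 = 2*(8/(-3 + 6*(2*√3))) - 8 = 2*(8/(-3 + 12*√3)) - 8 = 16/(-3 + 12*√3) - 8 = -8 + 16/(-3 + 12*√3)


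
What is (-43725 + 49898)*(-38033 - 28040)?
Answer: -407868629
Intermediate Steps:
(-43725 + 49898)*(-38033 - 28040) = 6173*(-66073) = -407868629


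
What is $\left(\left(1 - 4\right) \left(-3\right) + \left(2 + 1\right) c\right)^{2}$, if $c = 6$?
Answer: $729$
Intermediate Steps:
$\left(\left(1 - 4\right) \left(-3\right) + \left(2 + 1\right) c\right)^{2} = \left(\left(1 - 4\right) \left(-3\right) + \left(2 + 1\right) 6\right)^{2} = \left(\left(1 - 4\right) \left(-3\right) + 3 \cdot 6\right)^{2} = \left(\left(-3\right) \left(-3\right) + 18\right)^{2} = \left(9 + 18\right)^{2} = 27^{2} = 729$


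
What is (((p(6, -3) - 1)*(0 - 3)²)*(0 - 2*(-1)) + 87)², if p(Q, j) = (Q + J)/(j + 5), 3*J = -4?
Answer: 12321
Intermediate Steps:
J = -4/3 (J = (⅓)*(-4) = -4/3 ≈ -1.3333)
p(Q, j) = (-4/3 + Q)/(5 + j) (p(Q, j) = (Q - 4/3)/(j + 5) = (-4/3 + Q)/(5 + j))
(((p(6, -3) - 1)*(0 - 3)²)*(0 - 2*(-1)) + 87)² = ((((-4/3 + 6)/(5 - 3) - 1)*(0 - 3)²)*(0 - 2*(-1)) + 87)² = ((((14/3)/2 - 1)*(-3)²)*(0 + 2) + 87)² = ((((½)*(14/3) - 1)*9)*2 + 87)² = (((7/3 - 1)*9)*2 + 87)² = (((4/3)*9)*2 + 87)² = (12*2 + 87)² = (24 + 87)² = 111² = 12321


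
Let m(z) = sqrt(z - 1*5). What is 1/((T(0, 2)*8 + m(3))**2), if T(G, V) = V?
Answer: (16 + I*sqrt(2))**(-2) ≈ 0.0038159 - 0.00067987*I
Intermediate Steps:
m(z) = sqrt(-5 + z) (m(z) = sqrt(z - 5) = sqrt(-5 + z))
1/((T(0, 2)*8 + m(3))**2) = 1/((2*8 + sqrt(-5 + 3))**2) = 1/((16 + sqrt(-2))**2) = 1/((16 + I*sqrt(2))**2) = (16 + I*sqrt(2))**(-2)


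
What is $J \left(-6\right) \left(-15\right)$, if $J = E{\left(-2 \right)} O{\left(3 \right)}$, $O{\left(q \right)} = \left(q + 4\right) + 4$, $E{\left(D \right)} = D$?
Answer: $-1980$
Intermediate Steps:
$O{\left(q \right)} = 8 + q$ ($O{\left(q \right)} = \left(4 + q\right) + 4 = 8 + q$)
$J = -22$ ($J = - 2 \left(8 + 3\right) = \left(-2\right) 11 = -22$)
$J \left(-6\right) \left(-15\right) = \left(-22\right) \left(-6\right) \left(-15\right) = 132 \left(-15\right) = -1980$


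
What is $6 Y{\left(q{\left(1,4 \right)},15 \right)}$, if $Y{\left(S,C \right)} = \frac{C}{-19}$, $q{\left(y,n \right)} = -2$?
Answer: $- \frac{90}{19} \approx -4.7368$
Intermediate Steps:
$Y{\left(S,C \right)} = - \frac{C}{19}$ ($Y{\left(S,C \right)} = C \left(- \frac{1}{19}\right) = - \frac{C}{19}$)
$6 Y{\left(q{\left(1,4 \right)},15 \right)} = 6 \left(\left(- \frac{1}{19}\right) 15\right) = 6 \left(- \frac{15}{19}\right) = - \frac{90}{19}$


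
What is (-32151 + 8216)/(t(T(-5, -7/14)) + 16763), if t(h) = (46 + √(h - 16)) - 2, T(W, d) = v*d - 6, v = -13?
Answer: -804551090/564950529 + 23935*I*√62/564950529 ≈ -1.4241 + 0.00033359*I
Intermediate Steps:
T(W, d) = -6 - 13*d (T(W, d) = -13*d - 6 = -6 - 13*d)
t(h) = 44 + √(-16 + h) (t(h) = (46 + √(-16 + h)) - 2 = 44 + √(-16 + h))
(-32151 + 8216)/(t(T(-5, -7/14)) + 16763) = (-32151 + 8216)/((44 + √(-16 + (-6 - (-91)/14))) + 16763) = -23935/((44 + √(-16 + (-6 - (-91)/14))) + 16763) = -23935/((44 + √(-16 + (-6 - 13*(-½)))) + 16763) = -23935/((44 + √(-16 + (-6 + 13/2))) + 16763) = -23935/((44 + √(-16 + ½)) + 16763) = -23935/((44 + √(-31/2)) + 16763) = -23935/((44 + I*√62/2) + 16763) = -23935/(16807 + I*√62/2)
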